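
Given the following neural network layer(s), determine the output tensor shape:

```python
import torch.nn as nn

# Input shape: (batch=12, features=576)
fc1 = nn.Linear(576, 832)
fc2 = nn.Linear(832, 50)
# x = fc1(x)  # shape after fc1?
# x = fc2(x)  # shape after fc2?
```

Input: (12, 576) -> after fc1: (12, 832) -> Output: (12, 50)

Answer: (12, 50)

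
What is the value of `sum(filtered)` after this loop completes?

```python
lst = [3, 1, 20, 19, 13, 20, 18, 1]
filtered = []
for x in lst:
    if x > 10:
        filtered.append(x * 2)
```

Sum of doubled values > 10
`filtered` takes the values: [] → [40] → [40, 38] → [40, 38, 26] → [40, 38, 26, 40] → [40, 38, 26, 40, 36]
So `sum(filtered)` = 180

Answer: 180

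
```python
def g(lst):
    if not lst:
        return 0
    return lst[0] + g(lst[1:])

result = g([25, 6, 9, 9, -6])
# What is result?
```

25 + 6 + 9 + 9 + (-6) + 0 = 43

Answer: 43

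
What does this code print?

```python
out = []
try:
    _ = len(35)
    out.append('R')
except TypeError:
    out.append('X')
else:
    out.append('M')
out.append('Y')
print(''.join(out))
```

Execution trace: 'X' (except TypeError) → 'Y' (after the try/except). Output: XY

Answer: XY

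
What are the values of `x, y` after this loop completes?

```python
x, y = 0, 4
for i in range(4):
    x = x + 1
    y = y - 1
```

x goes 0→4, y goes 4→0
`x, y` takes the values: (0, 4) → (1, 4) → (1, 3) → (2, 3) → (2, 2) → (3, 2) → (3, 1) → (4, 1) → (4, 0)

Answer: 4, 0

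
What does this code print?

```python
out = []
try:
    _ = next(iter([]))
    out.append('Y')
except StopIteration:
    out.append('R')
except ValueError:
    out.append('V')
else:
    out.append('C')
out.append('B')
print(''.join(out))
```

Execution trace: 'R' (except StopIteration) → 'B' (after the try/except). Output: RB

Answer: RB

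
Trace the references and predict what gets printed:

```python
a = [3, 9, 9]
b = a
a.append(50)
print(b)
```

Key concept: basic list aliasing.
Step by step:
`a = [3, 9, 9]` → a = [3, 9, 9]
`b = a` → b = [3, 9, 9] (same object as a)
`a.append(50)` → a = [3, 9, 9, 50] (same object as b); b = [3, 9, 9, 50] (same object as a)
`print(b)` → prints [3, 9, 9, 50]

Answer: [3, 9, 9, 50]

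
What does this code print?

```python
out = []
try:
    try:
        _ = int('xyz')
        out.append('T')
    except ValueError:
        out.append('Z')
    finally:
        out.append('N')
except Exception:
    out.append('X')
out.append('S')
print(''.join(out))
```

Execution trace: 'Z' (inner except ValueError) → 'N' (inner finally) → 'S' (after the try/except). Output: ZNS

Answer: ZNS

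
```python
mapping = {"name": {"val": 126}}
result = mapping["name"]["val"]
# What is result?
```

Trace:
`mapping = {"name": {"val": 126}}` → mapping = {'name': {'val': 126}}
`result = mapping["name"]["val"]` → result = 126
So result = 126

Answer: 126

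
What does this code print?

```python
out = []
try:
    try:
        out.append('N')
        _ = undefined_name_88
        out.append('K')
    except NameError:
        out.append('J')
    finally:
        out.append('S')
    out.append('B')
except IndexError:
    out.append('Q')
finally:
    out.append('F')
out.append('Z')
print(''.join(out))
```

Execution trace: 'N' (inner try body) → 'J' (inner except NameError) → 'S' (inner finally) → 'B' (try body, no exception) → 'F' (finally) → 'Z' (after the try/except). Output: NJSBFZ

Answer: NJSBFZ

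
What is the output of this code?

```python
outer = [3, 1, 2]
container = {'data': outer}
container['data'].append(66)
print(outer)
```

Key concept: dict holds reference to list.
Step by step:
`outer = [3, 1, 2]` → outer = [3, 1, 2]
`container = {'data': outer}` → container = {'data': [3, 1, 2]}
`container['data'].append(66)` → outer = [3, 1, 2, 66]; container = {'data': [3, 1, 2, 66]}
`print(outer)` → prints [3, 1, 2, 66]

Answer: [3, 1, 2, 66]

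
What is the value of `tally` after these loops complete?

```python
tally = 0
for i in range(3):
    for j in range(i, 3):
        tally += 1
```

Upper triangle: 3 + 2 + ... + 1
`tally` takes the values: 0 → 1 → 2 → 3 → 4 → 5 → 6

Answer: 6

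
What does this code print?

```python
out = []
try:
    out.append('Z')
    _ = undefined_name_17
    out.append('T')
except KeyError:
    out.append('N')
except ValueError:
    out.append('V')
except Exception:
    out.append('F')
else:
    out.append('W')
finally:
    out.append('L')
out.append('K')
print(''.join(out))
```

Execution trace: 'Z' (try body) → 'F' (except Exception) → 'L' (finally) → 'K' (after the try/except). Output: ZFLK

Answer: ZFLK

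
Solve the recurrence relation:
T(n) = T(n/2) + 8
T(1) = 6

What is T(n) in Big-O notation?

Each step divides n by 2 and adds 8. After log_2(n) steps we reach T(1)=6. So T(n) = 8·log_2(n) + 6 = O(log n).

Answer: O(log n)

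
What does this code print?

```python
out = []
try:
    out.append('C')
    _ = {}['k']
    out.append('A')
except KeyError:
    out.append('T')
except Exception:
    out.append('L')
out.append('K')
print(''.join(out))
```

Execution trace: 'C' (try body) → 'T' (except KeyError) → 'K' (after the try/except). Output: CTK

Answer: CTK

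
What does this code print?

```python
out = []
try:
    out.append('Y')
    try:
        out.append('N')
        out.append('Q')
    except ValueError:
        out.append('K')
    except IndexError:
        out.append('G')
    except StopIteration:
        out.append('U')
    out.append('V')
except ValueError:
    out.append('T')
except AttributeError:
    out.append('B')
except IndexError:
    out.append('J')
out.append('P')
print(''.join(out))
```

Execution trace: 'Y' (try body) → 'N' (inner try body) → 'Q' (inner try body, no exception) → 'V' (try body, no exception) → 'P' (after the try/except). Output: YNQVP

Answer: YNQVP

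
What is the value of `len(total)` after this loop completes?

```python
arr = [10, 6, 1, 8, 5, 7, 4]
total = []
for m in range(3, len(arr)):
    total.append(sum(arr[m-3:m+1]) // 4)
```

Number of 4-element averages
`total` takes the values: [] → [6] → [6, 5] → [6, 5, 5] → [6, 5, 5, 6]
So `len(total)` = 4

Answer: 4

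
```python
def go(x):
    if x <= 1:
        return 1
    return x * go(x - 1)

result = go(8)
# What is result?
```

go(8) = 8 * 7 * 6 * 5 * 4 * 3 * 2 * 1 = 40320

Answer: 40320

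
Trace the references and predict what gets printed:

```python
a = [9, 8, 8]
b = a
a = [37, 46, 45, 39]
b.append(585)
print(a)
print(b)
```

Key concept: rebinding vs mutation: a is rebound to a new list, b still points at the original.
Step by step:
`a = [9, 8, 8]` → a = [9, 8, 8]
`b = a` → b = [9, 8, 8] (same object as a)
`a = [37, 46, 45, 39]` → a = [37, 46, 45, 39]
`b.append(585)` → b = [9, 8, 8, 585]
`print(a)` → prints [37, 46, 45, 39]
`print(b)` → prints [9, 8, 8, 585]

Answer:
[37, 46, 45, 39]
[9, 8, 8, 585]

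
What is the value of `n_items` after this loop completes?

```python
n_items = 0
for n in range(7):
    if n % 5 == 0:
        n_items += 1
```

Count numbers divisible by 5 in range(7)
`n_items` takes the values: 0 → 1 → 2

Answer: 2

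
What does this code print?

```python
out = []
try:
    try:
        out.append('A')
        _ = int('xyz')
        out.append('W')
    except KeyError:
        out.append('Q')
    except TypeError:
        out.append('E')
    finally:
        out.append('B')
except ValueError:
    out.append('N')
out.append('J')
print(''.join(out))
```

Execution trace: 'A' (try body) → 'B' (finally) → 'N' (outer except ValueError) → 'J' (after the try/except). Output: ABNJ

Answer: ABNJ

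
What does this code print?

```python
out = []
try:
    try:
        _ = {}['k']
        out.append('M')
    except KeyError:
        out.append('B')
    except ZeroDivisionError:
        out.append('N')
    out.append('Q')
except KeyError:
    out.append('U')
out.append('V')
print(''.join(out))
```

Execution trace: 'B' (inner except KeyError) → 'Q' (try body, no exception) → 'V' (after the try/except). Output: BQV

Answer: BQV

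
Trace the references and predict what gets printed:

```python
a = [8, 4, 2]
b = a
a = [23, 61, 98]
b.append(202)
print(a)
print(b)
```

Key concept: rebinding vs mutation: a is rebound to a new list, b still points at the original.
Step by step:
`a = [8, 4, 2]` → a = [8, 4, 2]
`b = a` → b = [8, 4, 2] (same object as a)
`a = [23, 61, 98]` → a = [23, 61, 98]
`b.append(202)` → b = [8, 4, 2, 202]
`print(a)` → prints [23, 61, 98]
`print(b)` → prints [8, 4, 2, 202]

Answer:
[23, 61, 98]
[8, 4, 2, 202]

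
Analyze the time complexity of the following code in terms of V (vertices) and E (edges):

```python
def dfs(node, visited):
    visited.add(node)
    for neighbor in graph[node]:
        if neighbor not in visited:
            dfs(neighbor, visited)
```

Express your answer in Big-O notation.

This is Depth-first search (recursive). Time complexity: O(V + E).

Answer: O(V + E)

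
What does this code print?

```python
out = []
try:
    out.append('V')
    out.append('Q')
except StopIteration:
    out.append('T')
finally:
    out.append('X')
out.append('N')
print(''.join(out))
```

Execution trace: 'V' (try body) → 'Q' (try body, no exception) → 'X' (finally) → 'N' (after the try/except). Output: VQXN

Answer: VQXN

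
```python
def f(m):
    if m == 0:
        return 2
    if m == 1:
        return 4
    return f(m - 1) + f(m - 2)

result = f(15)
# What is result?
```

Build up from base cases: f(0)=2, f(1)=4, f(2)=6, f(3)=10, f(4)=16, f(5)=26, f(6)=42, ..., f(15)=3194

Answer: 3194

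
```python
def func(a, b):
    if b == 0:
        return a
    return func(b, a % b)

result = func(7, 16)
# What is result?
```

func(7, 16) -> func(16, 7) -> func(7, 2) -> func(2, 1) -> func(1, 0) -> 1

Answer: 1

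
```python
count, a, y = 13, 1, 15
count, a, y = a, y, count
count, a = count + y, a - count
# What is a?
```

Trace:
`count, a, y = 13, 1, 15` → count = 13; a = 1; y = 15
`count, a, y = a, y, count` → count = 1; a = 15; y = 13
`count, a = count + y, a - count` → count = 14; a = 14
So a = 14

Answer: 14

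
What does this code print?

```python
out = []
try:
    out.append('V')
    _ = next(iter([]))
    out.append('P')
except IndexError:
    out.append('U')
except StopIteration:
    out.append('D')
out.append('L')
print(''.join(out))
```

Execution trace: 'V' (try body) → 'D' (except StopIteration) → 'L' (after the try/except). Output: VDL

Answer: VDL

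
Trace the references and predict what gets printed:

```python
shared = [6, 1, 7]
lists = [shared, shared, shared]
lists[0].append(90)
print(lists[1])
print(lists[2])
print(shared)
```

Key concept: list of same reference.
Step by step:
`shared = [6, 1, 7]` → shared = [6, 1, 7]
`lists = [shared, shared, shared]` → lists = [[6, 1, 7], [6, 1, 7], [6, 1, 7]]
`lists[0].append(90)` → shared = [6, 1, 7, 90]; lists = [[6, 1, 7, 90], [6, 1, 7, 90], [6, 1, 7, 90]]
`print(lists[1])` → prints [6, 1, 7, 90]
`print(lists[2])` → prints [6, 1, 7, 90]
`print(shared)` → prints [6, 1, 7, 90]

Answer:
[6, 1, 7, 90]
[6, 1, 7, 90]
[6, 1, 7, 90]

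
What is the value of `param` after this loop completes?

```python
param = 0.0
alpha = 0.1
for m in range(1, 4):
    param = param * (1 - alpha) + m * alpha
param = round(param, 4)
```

Moving average with lr=0.1
`param` takes the values: 0.0 → 0.1 → 0.29 → 0.561

Answer: 0.561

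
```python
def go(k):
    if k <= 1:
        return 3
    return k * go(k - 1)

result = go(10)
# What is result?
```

go(10) = 10 * 9 * 8 * 7 * 6 * 5 * 4 * 3 * 2 * 3 = 10886400

Answer: 10886400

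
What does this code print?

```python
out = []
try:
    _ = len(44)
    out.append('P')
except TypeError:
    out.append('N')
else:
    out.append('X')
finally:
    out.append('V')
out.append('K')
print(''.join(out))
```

Execution trace: 'N' (except TypeError) → 'V' (finally) → 'K' (after the try/except). Output: NVK

Answer: NVK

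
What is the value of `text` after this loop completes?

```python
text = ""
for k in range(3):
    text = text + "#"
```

Repeat '#' 3 times
`text` takes the values: "" → "#" → "##" → "###"

Answer: "###"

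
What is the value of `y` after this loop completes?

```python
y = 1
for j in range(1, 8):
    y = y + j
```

Start at 1, add 1 through 7
`y` takes the values: 1 → 2 → 4 → 7 → 11 → 16 → 22 → 29

Answer: 29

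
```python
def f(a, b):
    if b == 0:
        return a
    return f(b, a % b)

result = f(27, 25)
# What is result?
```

f(27, 25) -> f(25, 2) -> f(2, 1) -> f(1, 0) -> 1

Answer: 1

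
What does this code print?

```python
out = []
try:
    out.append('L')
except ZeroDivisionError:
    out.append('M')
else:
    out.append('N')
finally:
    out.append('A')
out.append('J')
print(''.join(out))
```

Execution trace: 'L' (try body, no exception) → 'N' (else) → 'A' (finally) → 'J' (after the try/except). Output: LNAJ

Answer: LNAJ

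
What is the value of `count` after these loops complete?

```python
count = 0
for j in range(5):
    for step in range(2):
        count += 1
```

5 * 2 = 10
`count` takes the values: 0 → 1 → 2 → 3 → 4 → 5 → 6 → 7 → 8 → 9 → 10

Answer: 10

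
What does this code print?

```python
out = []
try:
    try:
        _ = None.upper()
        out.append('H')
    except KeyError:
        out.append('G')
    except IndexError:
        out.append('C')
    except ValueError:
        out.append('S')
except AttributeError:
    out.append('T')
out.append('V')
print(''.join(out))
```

Execution trace: 'T' (outer except AttributeError) → 'V' (after the try/except). Output: TV

Answer: TV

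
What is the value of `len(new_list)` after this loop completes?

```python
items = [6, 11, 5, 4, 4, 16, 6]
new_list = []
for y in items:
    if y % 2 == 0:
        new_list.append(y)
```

Count even numbers in [6, 11, 5, 4, 4, 16, 6]
`new_list` takes the values: [] → [6] → [6, 4] → [6, 4, 4] → [6, 4, 4, 16] → [6, 4, 4, 16, 6]
So `len(new_list)` = 5

Answer: 5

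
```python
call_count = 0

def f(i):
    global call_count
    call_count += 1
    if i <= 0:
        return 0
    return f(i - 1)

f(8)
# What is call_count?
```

Linear recursion stepping by 1: 9 calls from i=8 down to ≤0.

Answer: 9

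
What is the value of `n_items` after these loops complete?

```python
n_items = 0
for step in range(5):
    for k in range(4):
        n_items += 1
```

5 * 4 = 20
`n_items` takes the values: 0 → 1 → 2 → 3 → 4 → 5 → 6 → 7 → 8 → 9 → 10 → 11 → 12 → 13 → 14 → 15 → 16 → 17 → 18 → 19 → 20

Answer: 20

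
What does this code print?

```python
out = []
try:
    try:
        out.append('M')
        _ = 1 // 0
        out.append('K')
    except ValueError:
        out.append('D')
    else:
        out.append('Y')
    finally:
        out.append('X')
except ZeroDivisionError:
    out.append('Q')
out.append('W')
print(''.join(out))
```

Execution trace: 'M' (try body) → 'X' (finally) → 'Q' (outer except ZeroDivisionError) → 'W' (after the try/except). Output: MXQW

Answer: MXQW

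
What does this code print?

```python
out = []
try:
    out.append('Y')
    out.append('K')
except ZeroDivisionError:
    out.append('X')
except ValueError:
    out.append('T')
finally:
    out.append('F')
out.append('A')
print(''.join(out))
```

Execution trace: 'Y' (try body) → 'K' (try body, no exception) → 'F' (finally) → 'A' (after the try/except). Output: YKFA

Answer: YKFA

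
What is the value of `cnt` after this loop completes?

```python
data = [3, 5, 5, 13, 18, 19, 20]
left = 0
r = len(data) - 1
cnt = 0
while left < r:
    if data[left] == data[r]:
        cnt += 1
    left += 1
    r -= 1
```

Count matching pairs from ends
`cnt` takes the values: 0

Answer: 0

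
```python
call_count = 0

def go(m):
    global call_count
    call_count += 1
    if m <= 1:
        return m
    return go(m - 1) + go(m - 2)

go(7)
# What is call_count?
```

Calls(m) = 1 + Calls(m-1) + Calls(m-2); Calls(0)=Calls(1)=1. For m=7 this gives 41.

Answer: 41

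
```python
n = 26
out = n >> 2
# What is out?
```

Trace:
`n = 26` → n = 26
`out = n >> 2` → out = 6
So out = 6

Answer: 6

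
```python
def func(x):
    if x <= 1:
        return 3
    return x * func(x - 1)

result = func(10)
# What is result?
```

func(10) = 10 * 9 * 8 * 7 * 6 * 5 * 4 * 3 * 2 * 3 = 10886400

Answer: 10886400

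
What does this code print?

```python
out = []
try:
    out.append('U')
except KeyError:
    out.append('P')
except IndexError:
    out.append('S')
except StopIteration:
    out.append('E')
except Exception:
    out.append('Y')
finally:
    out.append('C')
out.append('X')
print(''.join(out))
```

Execution trace: 'U' (try body, no exception) → 'C' (finally) → 'X' (after the try/except). Output: UCX

Answer: UCX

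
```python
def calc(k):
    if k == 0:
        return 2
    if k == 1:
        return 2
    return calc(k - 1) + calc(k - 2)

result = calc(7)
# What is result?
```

Build up from base cases: calc(0)=2, calc(1)=2, calc(2)=4, calc(3)=6, calc(4)=10, calc(5)=16, calc(6)=26, ..., calc(7)=42

Answer: 42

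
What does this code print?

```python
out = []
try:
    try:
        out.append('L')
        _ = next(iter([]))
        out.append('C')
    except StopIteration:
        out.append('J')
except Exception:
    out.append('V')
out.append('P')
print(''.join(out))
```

Execution trace: 'L' (inner try body) → 'J' (inner except StopIteration) → 'P' (after the try/except). Output: LJP

Answer: LJP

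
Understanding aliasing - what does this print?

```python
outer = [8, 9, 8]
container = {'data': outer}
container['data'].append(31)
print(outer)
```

Key concept: dict holds reference to list.
Step by step:
`outer = [8, 9, 8]` → outer = [8, 9, 8]
`container = {'data': outer}` → container = {'data': [8, 9, 8]}
`container['data'].append(31)` → outer = [8, 9, 8, 31]; container = {'data': [8, 9, 8, 31]}
`print(outer)` → prints [8, 9, 8, 31]

Answer: [8, 9, 8, 31]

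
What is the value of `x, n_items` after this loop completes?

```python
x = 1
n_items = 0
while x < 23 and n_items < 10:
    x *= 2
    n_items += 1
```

Double until >= 23 or 10 iterations
`x, n_items` takes the values: (1, 0) → (2, 0) → (2, 1) → (4, 1) → (4, 2) → (8, 2) → (8, 3) → (16, 3) → (16, 4) → (32, 4) → (32, 5)

Answer: 32, 5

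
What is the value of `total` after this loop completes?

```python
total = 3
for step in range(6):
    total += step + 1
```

Start at 3, add 1 to 6 = 24
`total` takes the values: 3 → 4 → 6 → 9 → 13 → 18 → 24

Answer: 24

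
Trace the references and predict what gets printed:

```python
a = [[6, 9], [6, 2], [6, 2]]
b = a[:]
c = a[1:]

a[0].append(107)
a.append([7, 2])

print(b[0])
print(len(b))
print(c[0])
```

Key concept: slice with nested mutation.
Step by step:
`a = [[6, 9], [6, 2], [6, 2]]` → a = [[6, 9], [6, 2], [6, 2]]
`b = a[:]` → b = [[6, 9], [6, 2], [6, 2]]
`c = a[1:]` → c = [[6, 2], [6, 2]]
`a[0].append(107)` → a = [[6, 9, 107], [6, 2], [6, 2]]; b = [[6, 9, 107], [6, 2], [6, 2]]
`a.append([7, 2])` → a = [[6, 9, 107], [6, 2], [6, 2], [7, 2]]
`print(b[0])` → prints [6, 9, 107]
`print(len(b))` → prints 3
`print(c[0])` → prints [6, 2]

Answer:
[6, 9, 107]
3
[6, 2]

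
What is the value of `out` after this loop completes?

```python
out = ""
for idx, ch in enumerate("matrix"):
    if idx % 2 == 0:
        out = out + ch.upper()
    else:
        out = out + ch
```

Uppercase even positions in 'matrix'
`out` takes the values: "" → "M" → "Ma" → "MaT" → "MaTr" → "MaTrI" → "MaTrIx"

Answer: "MaTrIx"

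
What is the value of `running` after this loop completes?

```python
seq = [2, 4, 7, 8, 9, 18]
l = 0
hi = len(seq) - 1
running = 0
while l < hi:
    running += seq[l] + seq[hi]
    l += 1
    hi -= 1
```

Sum of pairs from ends
`running` takes the values: 0 → 20 → 33 → 48

Answer: 48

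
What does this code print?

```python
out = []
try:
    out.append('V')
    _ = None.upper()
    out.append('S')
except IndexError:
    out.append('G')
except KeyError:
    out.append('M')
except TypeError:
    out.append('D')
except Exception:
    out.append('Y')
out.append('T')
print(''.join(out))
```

Execution trace: 'V' (try body) → 'Y' (except Exception) → 'T' (after the try/except). Output: VYT

Answer: VYT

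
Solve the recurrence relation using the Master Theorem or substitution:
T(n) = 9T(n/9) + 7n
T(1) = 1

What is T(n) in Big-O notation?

By Master Theorem: a=9, b=9, f(n)=7n. Since log_9(9) = 1 and f(n) = Θ(n^1), Case 2 applies. T(n) = O(n log n).

Answer: O(n log n)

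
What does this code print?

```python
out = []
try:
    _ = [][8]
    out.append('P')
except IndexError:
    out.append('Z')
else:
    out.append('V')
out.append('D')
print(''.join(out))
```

Execution trace: 'Z' (except IndexError) → 'D' (after the try/except). Output: ZD

Answer: ZD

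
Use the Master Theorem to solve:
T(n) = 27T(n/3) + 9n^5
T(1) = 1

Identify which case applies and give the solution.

a=27, b=3, f(n)=9n^5. log_3(27) = 3. Since c=5 > 3 and the regularity condition holds (27(n/3)^5 = (27/3^5)n^5 with 27/3^5 < 1), Case 3 applies: T(n) = Θ(f(n)) = O(n^5).

Answer: O(n^5) - Case 3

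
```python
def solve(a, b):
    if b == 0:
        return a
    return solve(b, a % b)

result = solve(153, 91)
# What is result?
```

solve(153, 91) -> solve(91, 62) -> solve(62, 29) -> solve(29, 4) -> solve(4, 1) -> solve(1, 0) -> 1

Answer: 1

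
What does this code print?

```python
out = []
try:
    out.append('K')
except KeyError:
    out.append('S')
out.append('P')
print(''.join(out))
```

Execution trace: 'K' (try body, no exception) → 'P' (after the try/except). Output: KP

Answer: KP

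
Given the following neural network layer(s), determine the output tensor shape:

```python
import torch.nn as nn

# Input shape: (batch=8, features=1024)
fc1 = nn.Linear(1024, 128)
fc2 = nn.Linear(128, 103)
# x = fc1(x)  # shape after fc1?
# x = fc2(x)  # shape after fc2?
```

Input: (8, 1024) -> after fc1: (8, 128) -> Output: (8, 103)

Answer: (8, 103)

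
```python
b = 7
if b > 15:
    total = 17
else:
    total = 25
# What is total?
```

Trace:
`b = 7` → b = 7
`if b > 15: ...` → b > 15 is False, take else branch → total = 25
So total = 25

Answer: 25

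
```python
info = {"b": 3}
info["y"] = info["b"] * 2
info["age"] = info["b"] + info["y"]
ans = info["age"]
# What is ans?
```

Trace:
`info = {"b": 3}` → info = {'b': 3}
`info["y"] = info["b"] * 2` → info = {'b': 3, 'y': 6}
`info["age"] = info["b"] + info["y"]` → info = {'b': 3, 'y': 6, 'age': 9}
`ans = info["age"]` → ans = 9
So ans = 9

Answer: 9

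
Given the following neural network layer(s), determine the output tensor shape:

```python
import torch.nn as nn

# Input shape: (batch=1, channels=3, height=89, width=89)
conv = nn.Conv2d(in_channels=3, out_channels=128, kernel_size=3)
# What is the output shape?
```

Input: (1, 3, 89, 89) -> Output: (1, 128, 87, 87)

Answer: (1, 128, 87, 87)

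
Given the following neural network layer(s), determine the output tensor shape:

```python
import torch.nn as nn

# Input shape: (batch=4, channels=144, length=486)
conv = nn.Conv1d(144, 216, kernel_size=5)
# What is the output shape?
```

Input: (4, 144, 486) -> Output: (4, 216, 482)

Answer: (4, 216, 482)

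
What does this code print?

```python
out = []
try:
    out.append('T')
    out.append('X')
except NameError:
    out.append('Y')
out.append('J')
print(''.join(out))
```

Execution trace: 'T' (try body) → 'X' (try body, no exception) → 'J' (after the try/except). Output: TXJ

Answer: TXJ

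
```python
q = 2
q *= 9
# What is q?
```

Trace:
`q = 2` → q = 2
`q *= 9` → q = 18
So q = 18

Answer: 18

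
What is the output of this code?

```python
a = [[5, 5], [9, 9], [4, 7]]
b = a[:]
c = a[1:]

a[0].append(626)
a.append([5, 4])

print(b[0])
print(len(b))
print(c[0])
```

Key concept: slice with nested mutation.
Step by step:
`a = [[5, 5], [9, 9], [4, 7]]` → a = [[5, 5], [9, 9], [4, 7]]
`b = a[:]` → b = [[5, 5], [9, 9], [4, 7]]
`c = a[1:]` → c = [[9, 9], [4, 7]]
`a[0].append(626)` → a = [[5, 5, 626], [9, 9], [4, 7]]; b = [[5, 5, 626], [9, 9], [4, 7]]
`a.append([5, 4])` → a = [[5, 5, 626], [9, 9], [4, 7], [5, 4]]
`print(b[0])` → prints [5, 5, 626]
`print(len(b))` → prints 3
`print(c[0])` → prints [9, 9]

Answer:
[5, 5, 626]
3
[9, 9]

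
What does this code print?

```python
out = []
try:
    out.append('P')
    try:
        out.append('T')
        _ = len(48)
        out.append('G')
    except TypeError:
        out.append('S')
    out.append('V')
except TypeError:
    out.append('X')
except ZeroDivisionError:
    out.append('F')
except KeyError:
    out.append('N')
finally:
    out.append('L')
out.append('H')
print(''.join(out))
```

Execution trace: 'P' (try body) → 'T' (inner try body) → 'S' (inner except TypeError) → 'V' (try body, no exception) → 'L' (finally) → 'H' (after the try/except). Output: PTSVLH

Answer: PTSVLH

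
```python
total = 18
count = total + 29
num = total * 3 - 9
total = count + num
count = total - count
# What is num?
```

Trace:
`total = 18` → total = 18
`count = total + 29` → count = 47
`num = total * 3 - 9` → num = 45
`total = count + num` → total = 92
`count = total - count` → count = 45
So num = 45

Answer: 45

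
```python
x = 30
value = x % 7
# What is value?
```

Trace:
`x = 30` → x = 30
`value = x % 7` → value = 2
So value = 2

Answer: 2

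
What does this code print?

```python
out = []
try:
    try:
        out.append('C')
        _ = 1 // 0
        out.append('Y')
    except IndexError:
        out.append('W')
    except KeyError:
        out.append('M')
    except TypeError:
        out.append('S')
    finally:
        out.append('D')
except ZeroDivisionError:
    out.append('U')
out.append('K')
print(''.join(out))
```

Execution trace: 'C' (try body) → 'D' (finally) → 'U' (outer except ZeroDivisionError) → 'K' (after the try/except). Output: CDUK

Answer: CDUK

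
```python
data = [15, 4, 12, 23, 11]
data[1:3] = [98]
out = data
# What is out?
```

Trace:
`data = [15, 4, 12, 23, 11]` → data = [15, 4, 12, 23, 11]
`data[1:3] = [98]` → data = [15, 98, 23, 11]
`out = data` → out = [15, 98, 23, 11]
So out = [15, 98, 23, 11]

Answer: [15, 98, 23, 11]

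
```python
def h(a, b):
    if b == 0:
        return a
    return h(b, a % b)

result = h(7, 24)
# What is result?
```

h(7, 24) -> h(24, 7) -> h(7, 3) -> h(3, 1) -> h(1, 0) -> 1

Answer: 1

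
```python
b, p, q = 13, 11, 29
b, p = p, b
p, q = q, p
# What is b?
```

Trace:
`b, p, q = 13, 11, 29` → b = 13; p = 11; q = 29
`b, p = p, b` → b = 11; p = 13
`p, q = q, p` → p = 29; q = 13
So b = 11

Answer: 11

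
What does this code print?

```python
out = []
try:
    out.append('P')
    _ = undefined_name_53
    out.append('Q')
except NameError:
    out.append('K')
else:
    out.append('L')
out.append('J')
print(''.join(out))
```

Execution trace: 'P' (try body) → 'K' (except NameError) → 'J' (after the try/except). Output: PKJ

Answer: PKJ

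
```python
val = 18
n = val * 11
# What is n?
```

Trace:
`val = 18` → val = 18
`n = val * 11` → n = 198
So n = 198

Answer: 198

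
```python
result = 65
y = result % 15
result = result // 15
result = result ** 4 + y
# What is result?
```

Trace:
`result = 65` → result = 65
`y = result % 15` → y = 5
`result = result // 15` → result = 4
`result = result ** 4 + y` → result = 261
So result = 261

Answer: 261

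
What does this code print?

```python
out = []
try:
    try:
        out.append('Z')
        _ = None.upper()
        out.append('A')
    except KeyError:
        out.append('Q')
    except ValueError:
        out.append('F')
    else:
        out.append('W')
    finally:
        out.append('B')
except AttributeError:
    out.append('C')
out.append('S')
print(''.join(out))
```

Execution trace: 'Z' (try body) → 'B' (finally) → 'C' (outer except AttributeError) → 'S' (after the try/except). Output: ZBCS

Answer: ZBCS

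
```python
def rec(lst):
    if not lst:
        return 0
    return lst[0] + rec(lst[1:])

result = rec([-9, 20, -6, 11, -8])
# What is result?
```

(-9) + 20 + (-6) + 11 + (-8) + 0 = 8

Answer: 8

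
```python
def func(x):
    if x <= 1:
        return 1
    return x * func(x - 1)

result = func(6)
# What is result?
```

func(6) = 6 * 5 * 4 * 3 * 2 * 1 = 720

Answer: 720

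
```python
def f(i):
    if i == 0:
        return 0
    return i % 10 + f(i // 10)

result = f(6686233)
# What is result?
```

Sum of digits of 6686233: 3 + 3 + 2 + 6 + 8 + 6 + 6 = 34

Answer: 34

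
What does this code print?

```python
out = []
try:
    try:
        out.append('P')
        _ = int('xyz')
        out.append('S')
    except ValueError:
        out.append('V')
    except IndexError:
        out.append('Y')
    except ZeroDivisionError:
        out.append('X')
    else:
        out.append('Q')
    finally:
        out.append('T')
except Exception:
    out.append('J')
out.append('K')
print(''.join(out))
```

Execution trace: 'P' (inner try body) → 'V' (inner except ValueError) → 'T' (inner finally) → 'K' (after the try/except). Output: PVTK

Answer: PVTK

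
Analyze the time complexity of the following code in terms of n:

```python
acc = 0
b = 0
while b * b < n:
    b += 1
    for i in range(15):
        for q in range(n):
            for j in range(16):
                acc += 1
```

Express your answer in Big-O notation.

Each loop level contributes: √n × 1 × n × 1. Multiplying the contributions gives O(n√n).

Answer: O(n√n)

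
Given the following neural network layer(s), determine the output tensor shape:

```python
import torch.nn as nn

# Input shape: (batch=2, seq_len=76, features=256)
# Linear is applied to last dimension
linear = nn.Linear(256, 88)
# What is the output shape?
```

Input: (2, 76, 256) -> Output: (2, 76, 88)

Answer: (2, 76, 88)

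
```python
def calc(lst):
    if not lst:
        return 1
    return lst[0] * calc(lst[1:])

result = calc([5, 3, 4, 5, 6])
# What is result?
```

Product over [5, 3, 4, 5, 6] = 5 * 3 * 4 * 5 * 6 = 1800

Answer: 1800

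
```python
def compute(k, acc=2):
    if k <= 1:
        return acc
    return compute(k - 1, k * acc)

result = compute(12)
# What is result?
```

Accumulator trace (n, acc): (12, 2) -> (11, 24) -> (10, 264) -> (9, 2640) -> (8, 23760) -> (7, 190080) -> (6, 1330560) -> (5, 7983360) -> (4, 39916800) -> (3, 159667200) -> (2, 479001600) -> (1, 958003200) -> return 958003200

Answer: 958003200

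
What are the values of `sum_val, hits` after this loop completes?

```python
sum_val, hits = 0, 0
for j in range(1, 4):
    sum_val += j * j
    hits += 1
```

Sum of squares and count
`sum_val, hits` takes the values: (0, 0) → (1, 0) → (1, 1) → (5, 1) → (5, 2) → (14, 2) → (14, 3)

Answer: 14, 3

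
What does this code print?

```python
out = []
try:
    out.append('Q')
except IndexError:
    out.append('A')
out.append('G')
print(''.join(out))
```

Execution trace: 'Q' (try body, no exception) → 'G' (after the try/except). Output: QG

Answer: QG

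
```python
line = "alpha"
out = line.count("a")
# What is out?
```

Trace:
`line = "alpha"` → line = 'alpha'
`out = line.count("a")` → out = 2
So out = 2

Answer: 2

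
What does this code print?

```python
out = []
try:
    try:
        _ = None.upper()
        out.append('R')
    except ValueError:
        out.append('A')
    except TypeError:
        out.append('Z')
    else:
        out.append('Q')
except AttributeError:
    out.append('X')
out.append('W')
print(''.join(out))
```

Execution trace: 'X' (outer except AttributeError) → 'W' (after the try/except). Output: XW

Answer: XW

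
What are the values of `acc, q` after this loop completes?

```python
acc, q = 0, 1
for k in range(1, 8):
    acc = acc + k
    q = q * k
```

Sum and factorial of 1 to 7
`acc, q` takes the values: (0, 1) → (1, 1) → (3, 1) → (3, 2) → (6, 2) → (6, 6) → (10, 6) → (10, 24) → (15, 24) → (15, 120) → (21, 120) → (21, 720) → (28, 720) → (28, 5040)

Answer: 28, 5040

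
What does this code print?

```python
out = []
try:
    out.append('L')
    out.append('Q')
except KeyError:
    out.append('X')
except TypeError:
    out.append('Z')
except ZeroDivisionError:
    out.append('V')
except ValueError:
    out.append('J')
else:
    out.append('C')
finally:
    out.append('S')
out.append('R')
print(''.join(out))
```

Execution trace: 'L' (try body) → 'Q' (try body, no exception) → 'C' (else) → 'S' (finally) → 'R' (after the try/except). Output: LQCSR

Answer: LQCSR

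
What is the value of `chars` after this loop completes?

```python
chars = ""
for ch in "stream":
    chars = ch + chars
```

Reverse 'stream'
`chars` takes the values: "" → "s" → "ts" → "rts" → "erts" → "aerts" → "maerts"

Answer: "maerts"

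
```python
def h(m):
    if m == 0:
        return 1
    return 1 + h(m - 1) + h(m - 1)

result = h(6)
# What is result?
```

h(m) = 1 + 2·h(m-1), h(0)=1. Closed form: (1+1)·2^6 - 1 = 127.

Answer: 127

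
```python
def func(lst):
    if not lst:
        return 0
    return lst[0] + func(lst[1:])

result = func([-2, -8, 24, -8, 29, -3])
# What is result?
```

(-2) + (-8) + 24 + (-8) + 29 + (-3) + 0 = 32

Answer: 32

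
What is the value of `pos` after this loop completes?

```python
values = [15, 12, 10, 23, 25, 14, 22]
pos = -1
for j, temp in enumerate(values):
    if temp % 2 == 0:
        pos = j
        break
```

First even number index in [15, 12, 10, 23, 25, 14, 22]
`pos` takes the values: -1 → 1

Answer: 1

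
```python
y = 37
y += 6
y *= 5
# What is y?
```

Trace:
`y = 37` → y = 37
`y += 6` → y = 43
`y *= 5` → y = 215
So y = 215

Answer: 215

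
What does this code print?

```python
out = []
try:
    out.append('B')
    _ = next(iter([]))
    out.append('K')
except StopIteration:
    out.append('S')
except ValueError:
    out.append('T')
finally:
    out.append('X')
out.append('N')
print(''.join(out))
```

Execution trace: 'B' (try body) → 'S' (except StopIteration) → 'X' (finally) → 'N' (after the try/except). Output: BSXN

Answer: BSXN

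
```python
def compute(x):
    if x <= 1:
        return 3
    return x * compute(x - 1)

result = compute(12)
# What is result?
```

compute(12) = 12 * 11 * 10 * 9 * 8 * 7 * 6 * 5 * 4 * 3 * 2 * 3 = 1437004800

Answer: 1437004800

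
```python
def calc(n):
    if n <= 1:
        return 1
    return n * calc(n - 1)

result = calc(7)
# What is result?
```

calc(7) = 7 * 6 * 5 * 4 * 3 * 2 * 1 = 5040

Answer: 5040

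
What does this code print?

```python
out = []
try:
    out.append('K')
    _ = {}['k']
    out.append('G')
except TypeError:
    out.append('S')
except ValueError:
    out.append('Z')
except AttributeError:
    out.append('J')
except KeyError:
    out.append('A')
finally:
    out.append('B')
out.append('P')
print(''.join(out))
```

Execution trace: 'K' (try body) → 'A' (except KeyError) → 'B' (finally) → 'P' (after the try/except). Output: KABP

Answer: KABP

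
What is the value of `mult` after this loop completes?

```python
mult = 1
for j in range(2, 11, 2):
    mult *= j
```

Product of even numbers 2 to 10
`mult` takes the values: 1 → 2 → 8 → 48 → 384 → 3840

Answer: 3840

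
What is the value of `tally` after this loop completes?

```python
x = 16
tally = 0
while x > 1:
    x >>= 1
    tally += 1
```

Count right shifts until 1
`tally` takes the values: 0 → 1 → 2 → 3 → 4

Answer: 4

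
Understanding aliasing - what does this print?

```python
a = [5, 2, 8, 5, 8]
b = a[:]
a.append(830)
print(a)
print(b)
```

Key concept: slice [:] creates copy.
Step by step:
`a = [5, 2, 8, 5, 8]` → a = [5, 2, 8, 5, 8]
`b = a[:]` → b = [5, 2, 8, 5, 8]
`a.append(830)` → a = [5, 2, 8, 5, 8, 830]
`print(a)` → prints [5, 2, 8, 5, 8, 830]
`print(b)` → prints [5, 2, 8, 5, 8]

Answer:
[5, 2, 8, 5, 8, 830]
[5, 2, 8, 5, 8]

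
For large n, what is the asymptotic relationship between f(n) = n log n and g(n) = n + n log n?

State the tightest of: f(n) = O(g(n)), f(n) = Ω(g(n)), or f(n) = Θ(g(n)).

n log n vs n + n log n: f(n) = Θ(g(n)) — they are asymptotically equivalent (the n term is dominated).

Answer: f(n) = Θ(g(n)) — they are asymptotically equivalent (the n term is dominated).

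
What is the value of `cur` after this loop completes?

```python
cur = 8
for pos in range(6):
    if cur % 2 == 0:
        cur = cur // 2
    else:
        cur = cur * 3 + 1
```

Collatz-style transformation from 8
`cur` takes the values: 8 → 4 → 2 → 1 → 4 → 2 → 1

Answer: 1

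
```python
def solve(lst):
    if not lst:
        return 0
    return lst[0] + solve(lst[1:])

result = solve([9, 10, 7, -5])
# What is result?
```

9 + 10 + 7 + (-5) + 0 = 21

Answer: 21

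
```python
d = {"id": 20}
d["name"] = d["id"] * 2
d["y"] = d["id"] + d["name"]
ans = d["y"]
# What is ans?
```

Trace:
`d = {"id": 20}` → d = {'id': 20}
`d["name"] = d["id"] * 2` → d = {'id': 20, 'name': 40}
`d["y"] = d["id"] + d["name"]` → d = {'id': 20, 'name': 40, 'y': 60}
`ans = d["y"]` → ans = 60
So ans = 60

Answer: 60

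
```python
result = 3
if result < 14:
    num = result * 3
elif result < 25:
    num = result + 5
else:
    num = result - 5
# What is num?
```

Trace:
`result = 3` → result = 3
`if result < 14: ...` → result < 14 is True → num = 9
So num = 9

Answer: 9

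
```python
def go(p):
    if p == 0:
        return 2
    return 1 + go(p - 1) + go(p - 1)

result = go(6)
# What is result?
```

go(p) = 1 + 2·go(p-1), go(0)=2. Closed form: (2+1)·2^6 - 1 = 191.

Answer: 191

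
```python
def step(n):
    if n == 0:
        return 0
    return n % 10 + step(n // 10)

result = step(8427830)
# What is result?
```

Sum of digits of 8427830: 0 + 3 + 8 + 7 + 2 + 4 + 8 = 32

Answer: 32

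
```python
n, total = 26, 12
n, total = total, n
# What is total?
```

Trace:
`n, total = 26, 12` → n = 26; total = 12
`n, total = total, n` → n = 12; total = 26
So total = 26

Answer: 26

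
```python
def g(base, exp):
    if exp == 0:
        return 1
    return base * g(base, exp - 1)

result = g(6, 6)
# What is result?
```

g(6, 6) = 6 * 6 * 6 * 6 * 6 * 6 = 46656

Answer: 46656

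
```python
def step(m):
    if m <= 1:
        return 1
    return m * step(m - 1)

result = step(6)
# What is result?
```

step(6) = 6 * 5 * 4 * 3 * 2 * 1 = 720

Answer: 720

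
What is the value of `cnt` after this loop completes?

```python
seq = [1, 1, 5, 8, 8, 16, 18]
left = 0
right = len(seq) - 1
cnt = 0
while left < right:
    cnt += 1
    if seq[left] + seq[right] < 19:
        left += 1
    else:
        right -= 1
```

Steps to find pair summing to 19
`cnt` takes the values: 0 → 1 → 2 → 3 → 4 → 5 → 6

Answer: 6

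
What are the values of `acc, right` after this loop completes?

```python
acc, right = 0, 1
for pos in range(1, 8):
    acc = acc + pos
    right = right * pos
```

Sum and factorial of 1 to 7
`acc, right` takes the values: (0, 1) → (1, 1) → (3, 1) → (3, 2) → (6, 2) → (6, 6) → (10, 6) → (10, 24) → (15, 24) → (15, 120) → (21, 120) → (21, 720) → (28, 720) → (28, 5040)

Answer: 28, 5040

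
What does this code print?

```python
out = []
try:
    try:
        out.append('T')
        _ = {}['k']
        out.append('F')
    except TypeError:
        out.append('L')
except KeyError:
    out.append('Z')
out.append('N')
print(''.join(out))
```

Execution trace: 'T' (inner try body) → 'Z' (outer except KeyError) → 'N' (after the try/except). Output: TZN

Answer: TZN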